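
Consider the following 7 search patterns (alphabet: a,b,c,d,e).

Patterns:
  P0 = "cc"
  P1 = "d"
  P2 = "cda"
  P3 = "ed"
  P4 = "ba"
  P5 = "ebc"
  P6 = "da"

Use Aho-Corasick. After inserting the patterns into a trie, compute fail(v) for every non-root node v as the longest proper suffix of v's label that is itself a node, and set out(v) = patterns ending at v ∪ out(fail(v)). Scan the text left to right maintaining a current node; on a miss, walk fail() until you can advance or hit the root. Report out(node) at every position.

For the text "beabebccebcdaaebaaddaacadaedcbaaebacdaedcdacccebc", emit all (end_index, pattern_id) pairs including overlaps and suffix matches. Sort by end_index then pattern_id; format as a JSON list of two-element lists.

Construct AC machine:
Trie (insert patterns):
  0='ε' goto b→8 c→1 d→3 e→6
  1='c' goto c→2 d→4
  2='cc' goto ·  [P0 ends]
  3='d' goto a→12  [P1 ends]
  4='cd' goto a→5
  5='cda' goto ·  [P2 ends]
  6='e' goto b→10 d→7
  7='ed' goto ·  [P3 ends]
  8='b' goto a→9
  9='ba' goto ·  [P4 ends]
  10='eb' goto c→11
  11='ebc' goto ·  [P5 ends]
  12='da' goto ·  [P6 ends]

BFS fail/out derivation:
  n1('c'): parent n0 fail=0; on 'c' 0 → fail=0;  out ∅∪∅=∅
  n3('d'): parent n0 fail=0; on 'd' 0 → fail=0;  out {1}∪∅={1}
  n6('e'): parent n0 fail=0; on 'e' 0 → fail=0;  out ∅∪∅=∅
  n8('b'): parent n0 fail=0; on 'b' 0 → fail=0;  out ∅∪∅=∅
  n2('cc'): parent n1 fail=0; on 'c' 0 → fail=1;  out {0}∪∅={0}
  n4('cd'): parent n1 fail=0; on 'd' 0 → fail=3;  out ∅∪{1}={1}
  n7('ed'): parent n6 fail=0; on 'd' 0 → fail=3;  out {3}∪{1}={1,3}
  n9('ba'): parent n8 fail=0; on 'a' 0 → fail=0;  out {4}∪∅={4}
  n10('eb'): parent n6 fail=0; on 'b' 0 → fail=8;  out ∅∪∅=∅
  n12('da'): parent n3 fail=0; on 'a' 0 → fail=0;  out {6}∪∅={6}
  n5('cda'): parent n4 fail=3; on 'a' 3 → fail=12;  out {2}∪{6}={2,6}
  n11('ebc'): parent n10 fail=8; on 'c' 8→0 → fail=1;  out {5}∪∅={5}

Scan:
i=0 'b': node 0→8
i=1 'e': node 8→6 ·f
i=2 'a': node 6→0 ·f
i=3 'b': node 0→8
i=4 'e': node 8→6 ·f
i=5 'b': node 6→10
i=6 'c': node 10→11  ** P5@[4:6]
i=7 'c': node 11→2 ·f  ** P0@[6:7]
i=8 'e': node 2→6 ·f
i=9 'b': node 6→10
i=10 'c': node 10→11  ** P5@[8:10]
i=11 'd': node 11→4 ·f  ** P1@[11:11]
i=12 'a': node 4→5  ** P2@[10:12],P6@[11:12]
i=13 'a': node 5→0 ·f
i=14 'e': node 0→6
i=15 'b': node 6→10
i=16 'a': node 10→9 ·f  ** P4@[15:16]
i=17 'a': node 9→0 ·f
i=18 'd': node 0→3  ** P1@[18:18]
i=19 'd': node 3→3 ·f  ** P1@[19:19]
i=20 'a': node 3→12  ** P6@[19:20]
i=21 'a': node 12→0 ·f
i=22 'c': node 0→1
i=23 'a': node 1→0 ·f
i=24 'd': node 0→3  ** P1@[24:24]
i=25 'a': node 3→12  ** P6@[24:25]
i=26 'e': node 12→6 ·f
i=27 'd': node 6→7  ** P1@[27:27],P3@[26:27]
i=28 'c': node 7→1 ·f
i=29 'b': node 1→8 ·f
i=30 'a': node 8→9  ** P4@[29:30]
i=31 'a': node 9→0 ·f
i=32 'e': node 0→6
i=33 'b': node 6→10
i=34 'a': node 10→9 ·f  ** P4@[33:34]
i=35 'c': node 9→1 ·f
i=36 'd': node 1→4  ** P1@[36:36]
i=37 'a': node 4→5  ** P2@[35:37],P6@[36:37]
i=38 'e': node 5→6 ·f
i=39 'd': node 6→7  ** P1@[39:39],P3@[38:39]
i=40 'c': node 7→1 ·f
i=41 'd': node 1→4  ** P1@[41:41]
i=42 'a': node 4→5  ** P2@[40:42],P6@[41:42]
i=43 'c': node 5→1 ·f
i=44 'c': node 1→2  ** P0@[43:44]
i=45 'c': node 2→2 ·f  ** P0@[44:45]
i=46 'e': node 2→6 ·f
i=47 'b': node 6→10
i=48 'c': node 10→11  ** P5@[46:48]

Matches: [[6,5],[7,0],[10,5],[11,1],[12,2],[12,6],[16,4],[18,1],[19,1],[20,6],[24,1],[25,6],[27,1],[27,3],[30,4],[34,4],[36,1],[37,2],[37,6],[39,1],[39,3],[41,1],[42,2],[42,6],[44,0],[45,0],[48,5]]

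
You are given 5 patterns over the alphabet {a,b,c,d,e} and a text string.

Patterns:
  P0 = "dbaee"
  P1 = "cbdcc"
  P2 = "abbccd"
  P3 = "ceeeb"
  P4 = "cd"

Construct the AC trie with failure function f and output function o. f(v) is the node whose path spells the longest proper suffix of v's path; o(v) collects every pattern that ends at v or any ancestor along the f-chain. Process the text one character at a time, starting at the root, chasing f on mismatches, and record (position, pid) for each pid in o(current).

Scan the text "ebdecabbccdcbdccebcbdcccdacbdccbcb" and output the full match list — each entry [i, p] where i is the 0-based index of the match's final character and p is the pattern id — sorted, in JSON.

Build:
Trie (insert patterns):
  0='ε' goto a→11 c→6 d→1
  1='d' goto b→2
  2='db' goto a→3
  3='dba' goto e→4
  4='dbae' goto e→5
  5='dbaee' goto ·  ←P0
  6='c' goto b→7 d→21 e→17
  7='cb' goto d→8
  8='cbd' goto c→9
  9='cbdc' goto c→10
  10='cbdcc' goto ·  ←P1
  11='a' goto b→12
  12='ab' goto b→13
  13='abb' goto c→14
  14='abbc' goto c→15
  15='abbcc' goto d→16
  16='abbccd' goto ·  ←P2
  17='ce' goto e→18
  18='cee' goto e→19
  19='ceee' goto b→20
  20='ceeeb' goto ·  ←P3
  21='cd' goto ·  ←P4

BFS fail/out derivation:
  n1('d'): parent n0 fail=0; on 'd' 0 → fail=0;  out ∅∪∅=∅
  n6('c'): parent n0 fail=0; on 'c' 0 → fail=0;  out ∅∪∅=∅
  n11('a'): parent n0 fail=0; on 'a' 0 → fail=0;  out ∅∪∅=∅
  n2('db'): parent n1 fail=0; on 'b' 0 → fail=0;  out ∅∪∅=∅
  n7('cb'): parent n6 fail=0; on 'b' 0 → fail=0;  out ∅∪∅=∅
  n12('ab'): parent n11 fail=0; on 'b' 0 → fail=0;  out ∅∪∅=∅
  n17('ce'): parent n6 fail=0; on 'e' 0 → fail=0;  out ∅∪∅=∅
  n21('cd'): parent n6 fail=0; on 'd' 0 → fail=1;  out {4}∪∅={4}
  n3('dba'): parent n2 fail=0; on 'a' 0 → fail=11;  out ∅∪∅=∅
  n8('cbd'): parent n7 fail=0; on 'd' 0 → fail=1;  out ∅∪∅=∅
  n13('abb'): parent n12 fail=0; on 'b' 0 → fail=0;  out ∅∪∅=∅
  n18('cee'): parent n17 fail=0; on 'e' 0 → fail=0;  out ∅∪∅=∅
  n4('dbae'): parent n3 fail=11; on 'e' 11→0 → fail=0;  out ∅∪∅=∅
  n9('cbdc'): parent n8 fail=1; on 'c' 1→0 → fail=6;  out ∅∪∅=∅
  n14('abbc'): parent n13 fail=0; on 'c' 0 → fail=6;  out ∅∪∅=∅
  n19('ceee'): parent n18 fail=0; on 'e' 0 → fail=0;  out ∅∪∅=∅
  n5('dbaee'): parent n4 fail=0; on 'e' 0 → fail=0;  out {0}∪∅={0}
  n10('cbdcc'): parent n9 fail=6; on 'c' 6→0 → fail=6;  out {1}∪∅={1}
  n15('abbcc'): parent n14 fail=6; on 'c' 6→0 → fail=6;  out ∅∪∅=∅
  n20('ceeeb'): parent n19 fail=0; on 'b' 0 → fail=0;  out {3}∪∅={3}
  n16('abbccd'): parent n15 fail=6; on 'd' 6 → fail=21;  out {2}∪{4}={2,4}

Run:
[0] read 'e'  n0⇒n0
[1] read 'b'  n0⇒n0
[2] read 'd'  n0⇒n1
[3] read 'e'  n1⇒n0 (fail-walked)
[4] read 'c'  n0⇒n6
[5] read 'a'  n6⇒n11 (fail-walked)
[6] read 'b'  n11⇒n12
[7] read 'b'  n12⇒n13
[8] read 'c'  n13⇒n14
[9] read 'c'  n14⇒n15
[10] read 'd'  n15⇒n16  ** P2@[5:10],P4@[9:10]
[11] read 'c'  n16⇒n6 (fail-walked)
[12] read 'b'  n6⇒n7
[13] read 'd'  n7⇒n8
[14] read 'c'  n8⇒n9
[15] read 'c'  n9⇒n10  ** P1@[11:15]
[16] read 'e'  n10⇒n17 (fail-walked)
[17] read 'b'  n17⇒n0 (fail-walked)
[18] read 'c'  n0⇒n6
[19] read 'b'  n6⇒n7
[20] read 'd'  n7⇒n8
[21] read 'c'  n8⇒n9
[22] read 'c'  n9⇒n10  ** P1@[18:22]
[23] read 'c'  n10⇒n6 (fail-walked)
[24] read 'd'  n6⇒n21  ** P4@[23:24]
[25] read 'a'  n21⇒n11 (fail-walked)
[26] read 'c'  n11⇒n6 (fail-walked)
[27] read 'b'  n6⇒n7
[28] read 'd'  n7⇒n8
[29] read 'c'  n8⇒n9
[30] read 'c'  n9⇒n10  ** P1@[26:30]
[31] read 'b'  n10⇒n7 (fail-walked)
[32] read 'c'  n7⇒n6 (fail-walked)
[33] read 'b'  n6⇒n7

All matches (sorted): [[10,2],[10,4],[15,1],[22,1],[24,4],[30,1]]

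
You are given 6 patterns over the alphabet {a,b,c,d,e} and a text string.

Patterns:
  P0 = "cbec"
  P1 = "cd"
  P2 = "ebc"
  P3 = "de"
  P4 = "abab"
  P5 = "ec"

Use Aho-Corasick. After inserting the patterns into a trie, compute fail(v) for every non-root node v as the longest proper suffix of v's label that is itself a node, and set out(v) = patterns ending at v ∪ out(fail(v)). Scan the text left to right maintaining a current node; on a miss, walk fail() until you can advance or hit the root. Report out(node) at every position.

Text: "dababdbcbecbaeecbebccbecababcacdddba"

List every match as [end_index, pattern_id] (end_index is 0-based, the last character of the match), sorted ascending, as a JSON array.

Build:
Trie (insert patterns):
  0='ε' goto a→11 c→1 d→9 e→6
  1='c' goto b→2 d→5
  2='cb' goto e→3
  3='cbe' goto c→4
  4='cbec' goto ·  [P0 ends]
  5='cd' goto ·  [P1 ends]
  6='e' goto b→7 c→15
  7='eb' goto c→8
  8='ebc' goto ·  [P2 ends]
  9='d' goto e→10
  10='de' goto ·  [P3 ends]
  11='a' goto b→12
  12='ab' goto a→13
  13='aba' goto b→14
  14='abab' goto ·  [P4 ends]
  15='ec' goto ·  [P5 ends]

Failure links (BFS by depth):
  n1('c'): parent n0 fail=0; on 'c' 0 → fail=0;  out ∅∪∅=∅
  n6('e'): parent n0 fail=0; on 'e' 0 → fail=0;  out ∅∪∅=∅
  n9('d'): parent n0 fail=0; on 'd' 0 → fail=0;  out ∅∪∅=∅
  n11('a'): parent n0 fail=0; on 'a' 0 → fail=0;  out ∅∪∅=∅
  n2('cb'): parent n1 fail=0; on 'b' 0 → fail=0;  out ∅∪∅=∅
  n5('cd'): parent n1 fail=0; on 'd' 0 → fail=9;  out {1}∪∅={1}
  n7('eb'): parent n6 fail=0; on 'b' 0 → fail=0;  out ∅∪∅=∅
  n10('de'): parent n9 fail=0; on 'e' 0 → fail=6;  out {3}∪∅={3}
  n12('ab'): parent n11 fail=0; on 'b' 0 → fail=0;  out ∅∪∅=∅
  n15('ec'): parent n6 fail=0; on 'c' 0 → fail=1;  out {5}∪∅={5}
  n3('cbe'): parent n2 fail=0; on 'e' 0 → fail=6;  out ∅∪∅=∅
  n8('ebc'): parent n7 fail=0; on 'c' 0 → fail=1;  out {2}∪∅={2}
  n13('aba'): parent n12 fail=0; on 'a' 0 → fail=11;  out ∅∪∅=∅
  n4('cbec'): parent n3 fail=6; on 'c' 6 → fail=15;  out {0}∪{5}={0,5}
  n14('abab'): parent n13 fail=11; on 'b' 11 → fail=12;  out {4}∪∅={4}

Text stream:
i=0 'd': node 0→9
i=1 'a': node 9→11 (via fail)
i=2 'b': node 11→12
i=3 'a': node 12→13
i=4 'b': node 13→14  ** P4@[1:4]
i=5 'd': node 14→9 (via fail)
i=6 'b': node 9→0 (via fail)
i=7 'c': node 0→1
i=8 'b': node 1→2
i=9 'e': node 2→3
i=10 'c': node 3→4  ** P0@[7:10],P5@[9:10]
i=11 'b': node 4→2 (via fail)
i=12 'a': node 2→11 (via fail)
i=13 'e': node 11→6 (via fail)
i=14 'e': node 6→6 (via fail)
i=15 'c': node 6→15  ** P5@[14:15]
i=16 'b': node 15→2 (via fail)
i=17 'e': node 2→3
i=18 'b': node 3→7 (via fail)
i=19 'c': node 7→8  ** P2@[17:19]
i=20 'c': node 8→1 (via fail)
i=21 'b': node 1→2
i=22 'e': node 2→3
i=23 'c': node 3→4  ** P0@[20:23],P5@[22:23]
i=24 'a': node 4→11 (via fail)
i=25 'b': node 11→12
i=26 'a': node 12→13
i=27 'b': node 13→14  ** P4@[24:27]
i=28 'c': node 14→1 (via fail)
i=29 'a': node 1→11 (via fail)
i=30 'c': node 11→1 (via fail)
i=31 'd': node 1→5  ** P1@[30:31]
i=32 'd': node 5→9 (via fail)
i=33 'd': node 9→9 (via fail)
i=34 'b': node 9→0 (via fail)
i=35 'a': node 0→11

Matches: [[4,4],[10,0],[10,5],[15,5],[19,2],[23,0],[23,5],[27,4],[31,1]]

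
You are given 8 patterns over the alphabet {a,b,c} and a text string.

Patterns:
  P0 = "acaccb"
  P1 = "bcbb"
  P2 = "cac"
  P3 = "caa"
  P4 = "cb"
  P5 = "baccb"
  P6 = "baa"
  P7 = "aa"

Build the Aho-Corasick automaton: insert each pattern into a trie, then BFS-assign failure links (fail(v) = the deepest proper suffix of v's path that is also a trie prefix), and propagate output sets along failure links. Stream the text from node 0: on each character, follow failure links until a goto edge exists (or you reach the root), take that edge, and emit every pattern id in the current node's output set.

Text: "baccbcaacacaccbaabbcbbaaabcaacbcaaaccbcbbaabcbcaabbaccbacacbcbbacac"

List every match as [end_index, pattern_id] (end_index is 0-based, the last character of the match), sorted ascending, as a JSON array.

Construct AC machine:
Trie (insert patterns):
  n0 'ε': a→1 b→7 c→11
  n1 'a': a→21 c→2
  n2 'ac': a→3
  n3 'aca': c→4
  n4 'acac': c→5
  n5 'acacc': b→6
  n6 'acaccb': ·  [P0 ends]
  n7 'b': a→16 c→8
  n8 'bc': b→9
  n9 'bcb': b→10
  n10 'bcbb': ·  [P1 ends]
  n11 'c': a→12 b→15
  n12 'ca': a→14 c→13
  n13 'cac': ·  [P2 ends]
  n14 'caa': ·  [P3 ends]
  n15 'cb': ·  [P4 ends]
  n16 'ba': a→20 c→17
  n17 'bac': c→18
  n18 'bacc': b→19
  n19 'baccb': ·  [P5 ends]
  n20 'baa': ·  [P6 ends]
  n21 'aa': ·  [P7 ends]

Failure links (BFS by depth):
  fail(1) 'a': from fail(0)=0 chase 'a': 0 ⇒ 0;  out=∅∪out(0)=∅
  fail(7) 'b': from fail(0)=0 chase 'b': 0 ⇒ 0;  out=∅∪out(0)=∅
  fail(11) 'c': from fail(0)=0 chase 'c': 0 ⇒ 0;  out=∅∪out(0)=∅
  fail(2) 'ac': from fail(1)=0 chase 'c': 0 ⇒ 11;  out=∅∪out(11)=∅
  fail(8) 'bc': from fail(7)=0 chase 'c': 0 ⇒ 11;  out=∅∪out(11)=∅
  fail(12) 'ca': from fail(11)=0 chase 'a': 0 ⇒ 1;  out=∅∪out(1)=∅
  fail(15) 'cb': from fail(11)=0 chase 'b': 0 ⇒ 7;  out={4}∪out(7)={4}
  fail(16) 'ba': from fail(7)=0 chase 'a': 0 ⇒ 1;  out=∅∪out(1)=∅
  fail(21) 'aa': from fail(1)=0 chase 'a': 0 ⇒ 1;  out={7}∪out(1)={7}
  fail(3) 'aca': from fail(2)=11 chase 'a': 11 ⇒ 12;  out=∅∪out(12)=∅
  fail(9) 'bcb': from fail(8)=11 chase 'b': 11 ⇒ 15;  out=∅∪out(15)={4}
  fail(13) 'cac': from fail(12)=1 chase 'c': 1 ⇒ 2;  out={2}∪out(2)={2}
  fail(14) 'caa': from fail(12)=1 chase 'a': 1 ⇒ 21;  out={3}∪out(21)={3,7}
  fail(17) 'bac': from fail(16)=1 chase 'c': 1 ⇒ 2;  out=∅∪out(2)=∅
  fail(20) 'baa': from fail(16)=1 chase 'a': 1 ⇒ 21;  out={6}∪out(21)={6,7}
  fail(4) 'acac': from fail(3)=12 chase 'c': 12 ⇒ 13;  out=∅∪out(13)={2}
  fail(10) 'bcbb': from fail(9)=15 chase 'b': 15→7→0 ⇒ 7;  out={1}∪out(7)={1}
  fail(18) 'bacc': from fail(17)=2 chase 'c': 2→11→0 ⇒ 11;  out=∅∪out(11)=∅
  fail(5) 'acacc': from fail(4)=13 chase 'c': 13→2→11→0 ⇒ 11;  out=∅∪out(11)=∅
  fail(19) 'baccb': from fail(18)=11 chase 'b': 11 ⇒ 15;  out={5}∪out(15)={4,5}
  fail(6) 'acaccb': from fail(5)=11 chase 'b': 11 ⇒ 15;  out={0}∪out(15)={0,4}

Run:
i=0 'b': node 0→7
i=1 'a': node 7→16
i=2 'c': node 16→17
i=3 'c': node 17→18
i=4 'b': node 18→19  → match P4@[3:4],P5@[0:4]
i=5 'c': node 19→8 (fail-walked)
i=6 'a': node 8→12 (fail-walked)
i=7 'a': node 12→14  → match P3@[5:7],P7@[6:7]
i=8 'c': node 14→2 (fail-walked)
i=9 'a': node 2→3
i=10 'c': node 3→4  → match P2@[8:10]
i=11 'a': node 4→3 (fail-walked)
i=12 'c': node 3→4  → match P2@[10:12]
i=13 'c': node 4→5
i=14 'b': node 5→6  → match P0@[9:14],P4@[13:14]
i=15 'a': node 6→16 (fail-walked)
i=16 'a': node 16→20  → match P6@[14:16],P7@[15:16]
i=17 'b': node 20→7 (fail-walked)
i=18 'b': node 7→7 (fail-walked)
i=19 'c': node 7→8
i=20 'b': node 8→9  → match P4@[19:20]
i=21 'b': node 9→10  → match P1@[18:21]
i=22 'a': node 10→16 (fail-walked)
i=23 'a': node 16→20  → match P6@[21:23],P7@[22:23]
i=24 'a': node 20→21 (fail-walked)  → match P7@[23:24]
i=25 'b': node 21→7 (fail-walked)
i=26 'c': node 7→8
i=27 'a': node 8→12 (fail-walked)
i=28 'a': node 12→14  → match P3@[26:28],P7@[27:28]
i=29 'c': node 14→2 (fail-walked)
i=30 'b': node 2→15 (fail-walked)  → match P4@[29:30]
i=31 'c': node 15→8 (fail-walked)
i=32 'a': node 8→12 (fail-walked)
i=33 'a': node 12→14  → match P3@[31:33],P7@[32:33]
i=34 'a': node 14→21 (fail-walked)  → match P7@[33:34]
i=35 'c': node 21→2 (fail-walked)
i=36 'c': node 2→11 (fail-walked)
i=37 'b': node 11→15  → match P4@[36:37]
i=38 'c': node 15→8 (fail-walked)
i=39 'b': node 8→9  → match P4@[38:39]
i=40 'b': node 9→10  → match P1@[37:40]
i=41 'a': node 10→16 (fail-walked)
i=42 'a': node 16→20  → match P6@[40:42],P7@[41:42]
i=43 'b': node 20→7 (fail-walked)
i=44 'c': node 7→8
i=45 'b': node 8→9  → match P4@[44:45]
i=46 'c': node 9→8 (fail-walked)
i=47 'a': node 8→12 (fail-walked)
i=48 'a': node 12→14  → match P3@[46:48],P7@[47:48]
i=49 'b': node 14→7 (fail-walked)
i=50 'b': node 7→7 (fail-walked)
i=51 'a': node 7→16
i=52 'c': node 16→17
i=53 'c': node 17→18
i=54 'b': node 18→19  → match P4@[53:54],P5@[50:54]
i=55 'a': node 19→16 (fail-walked)
i=56 'c': node 16→17
i=57 'a': node 17→3 (fail-walked)
i=58 'c': node 3→4  → match P2@[56:58]
i=59 'b': node 4→15 (fail-walked)  → match P4@[58:59]
i=60 'c': node 15→8 (fail-walked)
i=61 'b': node 8→9  → match P4@[60:61]
i=62 'b': node 9→10  → match P1@[59:62]
i=63 'a': node 10→16 (fail-walked)
i=64 'c': node 16→17
i=65 'a': node 17→3 (fail-walked)
i=66 'c': node 3→4  → match P2@[64:66]

Matches: [[4,4],[4,5],[7,3],[7,7],[10,2],[12,2],[14,0],[14,4],[16,6],[16,7],[20,4],[21,1],[23,6],[23,7],[24,7],[28,3],[28,7],[30,4],[33,3],[33,7],[34,7],[37,4],[39,4],[40,1],[42,6],[42,7],[45,4],[48,3],[48,7],[54,4],[54,5],[58,2],[59,4],[61,4],[62,1],[66,2]]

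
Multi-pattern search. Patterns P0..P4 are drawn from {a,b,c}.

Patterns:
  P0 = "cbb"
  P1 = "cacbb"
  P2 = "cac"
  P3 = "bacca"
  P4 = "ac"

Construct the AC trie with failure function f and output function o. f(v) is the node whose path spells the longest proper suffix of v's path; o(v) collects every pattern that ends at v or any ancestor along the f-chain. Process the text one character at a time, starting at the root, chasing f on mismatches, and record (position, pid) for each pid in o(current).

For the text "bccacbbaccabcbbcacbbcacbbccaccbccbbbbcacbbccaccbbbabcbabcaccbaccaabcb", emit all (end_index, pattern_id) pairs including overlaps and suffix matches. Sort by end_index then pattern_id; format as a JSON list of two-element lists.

Construct AC machine:
Trie (insert patterns):
  n0 'ε': a→13 b→8 c→1
  n1 'c': a→4 b→2
  n2 'cb': b→3
  n3 'cbb': ·  ←P0
  n4 'ca': c→5
  n5 'cac': b→6  ←P2
  n6 'cacb': b→7
  n7 'cacbb': ·  ←P1
  n8 'b': a→9
  n9 'ba': c→10
  n10 'bac': c→11
  n11 'bacc': a→12
  n12 'bacca': ·  ←P3
  n13 'a': c→14
  n14 'ac': ·  ←P4

Failure links (BFS by depth):
  n1('c'): parent n0 fail=0; on 'c' 0 → fail=0;  out ∅∪∅=∅
  n8('b'): parent n0 fail=0; on 'b' 0 → fail=0;  out ∅∪∅=∅
  n13('a'): parent n0 fail=0; on 'a' 0 → fail=0;  out ∅∪∅=∅
  n2('cb'): parent n1 fail=0; on 'b' 0 → fail=8;  out ∅∪∅=∅
  n4('ca'): parent n1 fail=0; on 'a' 0 → fail=13;  out ∅∪∅=∅
  n9('ba'): parent n8 fail=0; on 'a' 0 → fail=13;  out ∅∪∅=∅
  n14('ac'): parent n13 fail=0; on 'c' 0 → fail=1;  out {4}∪∅={4}
  n3('cbb'): parent n2 fail=8; on 'b' 8→0 → fail=8;  out {0}∪∅={0}
  n5('cac'): parent n4 fail=13; on 'c' 13 → fail=14;  out {2}∪{4}={2,4}
  n10('bac'): parent n9 fail=13; on 'c' 13 → fail=14;  out ∅∪{4}={4}
  n6('cacb'): parent n5 fail=14; on 'b' 14→1 → fail=2;  out ∅∪∅=∅
  n11('bacc'): parent n10 fail=14; on 'c' 14→1→0 → fail=1;  out ∅∪∅=∅
  n7('cacbb'): parent n6 fail=2; on 'b' 2 → fail=3;  out {1}∪{0}={0,1}
  n12('bacca'): parent n11 fail=1; on 'a' 1 → fail=4;  out {3}∪∅={3}

Text stream:
[0] read 'b'  n0⇒n8
[1] read 'c'  n8⇒n1 (fail-walked)
[2] read 'c'  n1⇒n1 (fail-walked)
[3] read 'a'  n1⇒n4
[4] read 'c'  n4⇒n5  ** P2@[2:4],P4@[3:4]
[5] read 'b'  n5⇒n6
[6] read 'b'  n6⇒n7  ** P0@[4:6],P1@[2:6]
[7] read 'a'  n7⇒n9 (fail-walked)
[8] read 'c'  n9⇒n10  ** P4@[7:8]
[9] read 'c'  n10⇒n11
[10] read 'a'  n11⇒n12  ** P3@[6:10]
[11] read 'b'  n12⇒n8 (fail-walked)
[12] read 'c'  n8⇒n1 (fail-walked)
[13] read 'b'  n1⇒n2
[14] read 'b'  n2⇒n3  ** P0@[12:14]
[15] read 'c'  n3⇒n1 (fail-walked)
[16] read 'a'  n1⇒n4
[17] read 'c'  n4⇒n5  ** P2@[15:17],P4@[16:17]
[18] read 'b'  n5⇒n6
[19] read 'b'  n6⇒n7  ** P0@[17:19],P1@[15:19]
[20] read 'c'  n7⇒n1 (fail-walked)
[21] read 'a'  n1⇒n4
[22] read 'c'  n4⇒n5  ** P2@[20:22],P4@[21:22]
[23] read 'b'  n5⇒n6
[24] read 'b'  n6⇒n7  ** P0@[22:24],P1@[20:24]
[25] read 'c'  n7⇒n1 (fail-walked)
[26] read 'c'  n1⇒n1 (fail-walked)
[27] read 'a'  n1⇒n4
[28] read 'c'  n4⇒n5  ** P2@[26:28],P4@[27:28]
[29] read 'c'  n5⇒n1 (fail-walked)
[30] read 'b'  n1⇒n2
[31] read 'c'  n2⇒n1 (fail-walked)
[32] read 'c'  n1⇒n1 (fail-walked)
[33] read 'b'  n1⇒n2
[34] read 'b'  n2⇒n3  ** P0@[32:34]
[35] read 'b'  n3⇒n8 (fail-walked)
[36] read 'b'  n8⇒n8 (fail-walked)
[37] read 'c'  n8⇒n1 (fail-walked)
[38] read 'a'  n1⇒n4
[39] read 'c'  n4⇒n5  ** P2@[37:39],P4@[38:39]
[40] read 'b'  n5⇒n6
[41] read 'b'  n6⇒n7  ** P0@[39:41],P1@[37:41]
[42] read 'c'  n7⇒n1 (fail-walked)
[43] read 'c'  n1⇒n1 (fail-walked)
[44] read 'a'  n1⇒n4
[45] read 'c'  n4⇒n5  ** P2@[43:45],P4@[44:45]
[46] read 'c'  n5⇒n1 (fail-walked)
[47] read 'b'  n1⇒n2
[48] read 'b'  n2⇒n3  ** P0@[46:48]
[49] read 'b'  n3⇒n8 (fail-walked)
[50] read 'a'  n8⇒n9
[51] read 'b'  n9⇒n8 (fail-walked)
[52] read 'c'  n8⇒n1 (fail-walked)
[53] read 'b'  n1⇒n2
[54] read 'a'  n2⇒n9 (fail-walked)
[55] read 'b'  n9⇒n8 (fail-walked)
[56] read 'c'  n8⇒n1 (fail-walked)
[57] read 'a'  n1⇒n4
[58] read 'c'  n4⇒n5  ** P2@[56:58],P4@[57:58]
[59] read 'c'  n5⇒n1 (fail-walked)
[60] read 'b'  n1⇒n2
[61] read 'a'  n2⇒n9 (fail-walked)
[62] read 'c'  n9⇒n10  ** P4@[61:62]
[63] read 'c'  n10⇒n11
[64] read 'a'  n11⇒n12  ** P3@[60:64]
[65] read 'a'  n12⇒n13 (fail-walked)
[66] read 'b'  n13⇒n8 (fail-walked)
[67] read 'c'  n8⇒n1 (fail-walked)
[68] read 'b'  n1⇒n2

Result: [[4,2],[4,4],[6,0],[6,1],[8,4],[10,3],[14,0],[17,2],[17,4],[19,0],[19,1],[22,2],[22,4],[24,0],[24,1],[28,2],[28,4],[34,0],[39,2],[39,4],[41,0],[41,1],[45,2],[45,4],[48,0],[58,2],[58,4],[62,4],[64,3]]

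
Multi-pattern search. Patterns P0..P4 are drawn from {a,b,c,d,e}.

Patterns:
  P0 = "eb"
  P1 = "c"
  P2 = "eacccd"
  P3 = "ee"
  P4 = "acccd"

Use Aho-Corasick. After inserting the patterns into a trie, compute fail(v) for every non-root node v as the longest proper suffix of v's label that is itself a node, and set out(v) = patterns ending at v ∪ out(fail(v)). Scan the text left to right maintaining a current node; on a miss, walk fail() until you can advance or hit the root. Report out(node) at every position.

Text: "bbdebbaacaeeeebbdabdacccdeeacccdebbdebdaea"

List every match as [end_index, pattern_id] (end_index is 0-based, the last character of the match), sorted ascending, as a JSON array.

Construct AC machine:
Trie nodes:
  0='ε' goto a→10 c→3 e→1
  1='e' goto a→4 b→2 e→9
  2='eb' goto ·  ←P0
  3='c' goto ·  ←P1
  4='ea' goto c→5
  5='eac' goto c→6
  6='eacc' goto c→7
  7='eaccc' goto d→8
  8='eacccd' goto ·  ←P2
  9='ee' goto ·  ←P3
  10='a' goto c→11
  11='ac' goto c→12
  12='acc' goto c→13
  13='accc' goto d→14
  14='acccd' goto ·  ←P4

BFS fail/out derivation:
  n1('e'): parent n0 fail=0; on 'e' 0 → fail=0;  out ∅∪∅=∅
  n3('c'): parent n0 fail=0; on 'c' 0 → fail=0;  out {1}∪∅={1}
  n10('a'): parent n0 fail=0; on 'a' 0 → fail=0;  out ∅∪∅=∅
  n2('eb'): parent n1 fail=0; on 'b' 0 → fail=0;  out {0}∪∅={0}
  n4('ea'): parent n1 fail=0; on 'a' 0 → fail=10;  out ∅∪∅=∅
  n9('ee'): parent n1 fail=0; on 'e' 0 → fail=1;  out {3}∪∅={3}
  n11('ac'): parent n10 fail=0; on 'c' 0 → fail=3;  out ∅∪{1}={1}
  n5('eac'): parent n4 fail=10; on 'c' 10 → fail=11;  out ∅∪{1}={1}
  n12('acc'): parent n11 fail=3; on 'c' 3→0 → fail=3;  out ∅∪{1}={1}
  n6('eacc'): parent n5 fail=11; on 'c' 11 → fail=12;  out ∅∪{1}={1}
  n13('accc'): parent n12 fail=3; on 'c' 3→0 → fail=3;  out ∅∪{1}={1}
  n7('eaccc'): parent n6 fail=12; on 'c' 12 → fail=13;  out ∅∪{1}={1}
  n14('acccd'): parent n13 fail=3; on 'd' 3→0 → fail=0;  out {4}∪∅={4}
  n8('eacccd'): parent n7 fail=13; on 'd' 13 → fail=14;  out {2}∪{4}={2,4}

Scan:
[0] read 'b'  n0⇒n0
[1] read 'b'  n0⇒n0
[2] read 'd'  n0⇒n0
[3] read 'e'  n0⇒n1
[4] read 'b'  n1⇒n2  ** P0@[3:4]
[5] read 'b'  n2⇒n0 (fail-walked)
[6] read 'a'  n0⇒n10
[7] read 'a'  n10⇒n10 (fail-walked)
[8] read 'c'  n10⇒n11  ** P1@[8:8]
[9] read 'a'  n11⇒n10 (fail-walked)
[10] read 'e'  n10⇒n1 (fail-walked)
[11] read 'e'  n1⇒n9  ** P3@[10:11]
[12] read 'e'  n9⇒n9 (fail-walked)  ** P3@[11:12]
[13] read 'e'  n9⇒n9 (fail-walked)  ** P3@[12:13]
[14] read 'b'  n9⇒n2 (fail-walked)  ** P0@[13:14]
[15] read 'b'  n2⇒n0 (fail-walked)
[16] read 'd'  n0⇒n0
[17] read 'a'  n0⇒n10
[18] read 'b'  n10⇒n0 (fail-walked)
[19] read 'd'  n0⇒n0
[20] read 'a'  n0⇒n10
[21] read 'c'  n10⇒n11  ** P1@[21:21]
[22] read 'c'  n11⇒n12  ** P1@[22:22]
[23] read 'c'  n12⇒n13  ** P1@[23:23]
[24] read 'd'  n13⇒n14  ** P4@[20:24]
[25] read 'e'  n14⇒n1 (fail-walked)
[26] read 'e'  n1⇒n9  ** P3@[25:26]
[27] read 'a'  n9⇒n4 (fail-walked)
[28] read 'c'  n4⇒n5  ** P1@[28:28]
[29] read 'c'  n5⇒n6  ** P1@[29:29]
[30] read 'c'  n6⇒n7  ** P1@[30:30]
[31] read 'd'  n7⇒n8  ** P2@[26:31],P4@[27:31]
[32] read 'e'  n8⇒n1 (fail-walked)
[33] read 'b'  n1⇒n2  ** P0@[32:33]
[34] read 'b'  n2⇒n0 (fail-walked)
[35] read 'd'  n0⇒n0
[36] read 'e'  n0⇒n1
[37] read 'b'  n1⇒n2  ** P0@[36:37]
[38] read 'd'  n2⇒n0 (fail-walked)
[39] read 'a'  n0⇒n10
[40] read 'e'  n10⇒n1 (fail-walked)
[41] read 'a'  n1⇒n4

Matches: [[4,0],[8,1],[11,3],[12,3],[13,3],[14,0],[21,1],[22,1],[23,1],[24,4],[26,3],[28,1],[29,1],[30,1],[31,2],[31,4],[33,0],[37,0]]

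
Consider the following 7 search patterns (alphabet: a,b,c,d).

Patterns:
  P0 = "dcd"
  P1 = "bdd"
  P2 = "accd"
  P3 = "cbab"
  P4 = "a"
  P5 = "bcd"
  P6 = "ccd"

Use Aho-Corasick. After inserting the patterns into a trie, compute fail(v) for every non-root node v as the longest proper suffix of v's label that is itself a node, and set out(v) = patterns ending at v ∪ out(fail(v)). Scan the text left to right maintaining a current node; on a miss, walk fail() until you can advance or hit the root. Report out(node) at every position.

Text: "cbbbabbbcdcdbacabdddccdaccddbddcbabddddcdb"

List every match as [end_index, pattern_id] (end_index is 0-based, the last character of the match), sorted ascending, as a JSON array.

Construct AC machine:
Trie (insert patterns):
  0='ε' goto a→7 b→4 c→11 d→1
  1='d' goto c→2
  2='dc' goto d→3
  3='dcd' goto ·  [P0 ends]
  4='b' goto c→15 d→5
  5='bd' goto d→6
  6='bdd' goto ·  [P1 ends]
  7='a' goto c→8  [P4 ends]
  8='ac' goto c→9
  9='acc' goto d→10
  10='accd' goto ·  [P2 ends]
  11='c' goto b→12 c→17
  12='cb' goto a→13
  13='cba' goto b→14
  14='cbab' goto ·  [P3 ends]
  15='bc' goto d→16
  16='bcd' goto ·  [P5 ends]
  17='cc' goto d→18
  18='ccd' goto ·  [P6 ends]

Failure links (BFS by depth):
  n1('d'): parent n0 fail=0; on 'd' 0 → fail=0;  out ∅∪∅=∅
  n4('b'): parent n0 fail=0; on 'b' 0 → fail=0;  out ∅∪∅=∅
  n7('a'): parent n0 fail=0; on 'a' 0 → fail=0;  out {4}∪∅={4}
  n11('c'): parent n0 fail=0; on 'c' 0 → fail=0;  out ∅∪∅=∅
  n2('dc'): parent n1 fail=0; on 'c' 0 → fail=11;  out ∅∪∅=∅
  n5('bd'): parent n4 fail=0; on 'd' 0 → fail=1;  out ∅∪∅=∅
  n8('ac'): parent n7 fail=0; on 'c' 0 → fail=11;  out ∅∪∅=∅
  n12('cb'): parent n11 fail=0; on 'b' 0 → fail=4;  out ∅∪∅=∅
  n15('bc'): parent n4 fail=0; on 'c' 0 → fail=11;  out ∅∪∅=∅
  n17('cc'): parent n11 fail=0; on 'c' 0 → fail=11;  out ∅∪∅=∅
  n3('dcd'): parent n2 fail=11; on 'd' 11→0 → fail=1;  out {0}∪∅={0}
  n6('bdd'): parent n5 fail=1; on 'd' 1→0 → fail=1;  out {1}∪∅={1}
  n9('acc'): parent n8 fail=11; on 'c' 11 → fail=17;  out ∅∪∅=∅
  n13('cba'): parent n12 fail=4; on 'a' 4→0 → fail=7;  out ∅∪{4}={4}
  n16('bcd'): parent n15 fail=11; on 'd' 11→0 → fail=1;  out {5}∪∅={5}
  n18('ccd'): parent n17 fail=11; on 'd' 11→0 → fail=1;  out {6}∪∅={6}
  n10('accd'): parent n9 fail=17; on 'd' 17 → fail=18;  out {2}∪{6}={2,6}
  n14('cbab'): parent n13 fail=7; on 'b' 7→0 → fail=4;  out {3}∪∅={3}

Text stream:
[0] read 'c'  n0⇒n11
[1] read 'b'  n11⇒n12
[2] read 'b'  n12⇒n4 ·f
[3] read 'b'  n4⇒n4 ·f
[4] read 'a'  n4⇒n7 ·f  emit P4@[4:4]
[5] read 'b'  n7⇒n4 ·f
[6] read 'b'  n4⇒n4 ·f
[7] read 'b'  n4⇒n4 ·f
[8] read 'c'  n4⇒n15
[9] read 'd'  n15⇒n16  emit P5@[7:9]
[10] read 'c'  n16⇒n2 ·f
[11] read 'd'  n2⇒n3  emit P0@[9:11]
[12] read 'b'  n3⇒n4 ·f
[13] read 'a'  n4⇒n7 ·f  emit P4@[13:13]
[14] read 'c'  n7⇒n8
[15] read 'a'  n8⇒n7 ·f  emit P4@[15:15]
[16] read 'b'  n7⇒n4 ·f
[17] read 'd'  n4⇒n5
[18] read 'd'  n5⇒n6  emit P1@[16:18]
[19] read 'd'  n6⇒n1 ·f
[20] read 'c'  n1⇒n2
[21] read 'c'  n2⇒n17 ·f
[22] read 'd'  n17⇒n18  emit P6@[20:22]
[23] read 'a'  n18⇒n7 ·f  emit P4@[23:23]
[24] read 'c'  n7⇒n8
[25] read 'c'  n8⇒n9
[26] read 'd'  n9⇒n10  emit P2@[23:26],P6@[24:26]
[27] read 'd'  n10⇒n1 ·f
[28] read 'b'  n1⇒n4 ·f
[29] read 'd'  n4⇒n5
[30] read 'd'  n5⇒n6  emit P1@[28:30]
[31] read 'c'  n6⇒n2 ·f
[32] read 'b'  n2⇒n12 ·f
[33] read 'a'  n12⇒n13  emit P4@[33:33]
[34] read 'b'  n13⇒n14  emit P3@[31:34]
[35] read 'd'  n14⇒n5 ·f
[36] read 'd'  n5⇒n6  emit P1@[34:36]
[37] read 'd'  n6⇒n1 ·f
[38] read 'd'  n1⇒n1 ·f
[39] read 'c'  n1⇒n2
[40] read 'd'  n2⇒n3  emit P0@[38:40]
[41] read 'b'  n3⇒n4 ·f

Matches: [[4,4],[9,5],[11,0],[13,4],[15,4],[18,1],[22,6],[23,4],[26,2],[26,6],[30,1],[33,4],[34,3],[36,1],[40,0]]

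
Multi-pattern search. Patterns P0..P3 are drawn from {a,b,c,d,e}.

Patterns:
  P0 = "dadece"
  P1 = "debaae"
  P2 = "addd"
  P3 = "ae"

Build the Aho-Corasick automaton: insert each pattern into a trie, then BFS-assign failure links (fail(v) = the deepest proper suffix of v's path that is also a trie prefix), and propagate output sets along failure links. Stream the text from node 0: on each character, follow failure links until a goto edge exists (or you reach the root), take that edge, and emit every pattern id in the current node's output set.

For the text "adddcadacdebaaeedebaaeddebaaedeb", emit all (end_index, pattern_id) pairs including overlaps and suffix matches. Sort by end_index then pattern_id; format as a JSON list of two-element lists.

Build automaton:
Trie (insert patterns):
  n0 'ε': a→12 d→1
  n1 'd': a→2 e→7
  n2 'da': d→3
  n3 'dad': e→4
  n4 'dade': c→5
  n5 'dadec': e→6
  n6 'dadece': ·  [P0 ends]
  n7 'de': b→8
  n8 'deb': a→9
  n9 'deba': a→10
  n10 'debaa': e→11
  n11 'debaae': ·  [P1 ends]
  n12 'a': d→13 e→16
  n13 'ad': d→14
  n14 'add': d→15
  n15 'addd': ·  [P2 ends]
  n16 'ae': ·  [P3 ends]

BFS fail/out derivation:
  n1('d'): parent n0 fail=0; on 'd' 0 → fail=0;  out ∅∪∅=∅
  n12('a'): parent n0 fail=0; on 'a' 0 → fail=0;  out ∅∪∅=∅
  n2('da'): parent n1 fail=0; on 'a' 0 → fail=12;  out ∅∪∅=∅
  n7('de'): parent n1 fail=0; on 'e' 0 → fail=0;  out ∅∪∅=∅
  n13('ad'): parent n12 fail=0; on 'd' 0 → fail=1;  out ∅∪∅=∅
  n16('ae'): parent n12 fail=0; on 'e' 0 → fail=0;  out {3}∪∅={3}
  n3('dad'): parent n2 fail=12; on 'd' 12 → fail=13;  out ∅∪∅=∅
  n8('deb'): parent n7 fail=0; on 'b' 0 → fail=0;  out ∅∪∅=∅
  n14('add'): parent n13 fail=1; on 'd' 1→0 → fail=1;  out ∅∪∅=∅
  n4('dade'): parent n3 fail=13; on 'e' 13→1 → fail=7;  out ∅∪∅=∅
  n9('deba'): parent n8 fail=0; on 'a' 0 → fail=12;  out ∅∪∅=∅
  n15('addd'): parent n14 fail=1; on 'd' 1→0 → fail=1;  out {2}∪∅={2}
  n5('dadec'): parent n4 fail=7; on 'c' 7→0 → fail=0;  out ∅∪∅=∅
  n10('debaa'): parent n9 fail=12; on 'a' 12→0 → fail=12;  out ∅∪∅=∅
  n6('dadece'): parent n5 fail=0; on 'e' 0 → fail=0;  out {0}∪∅={0}
  n11('debaae'): parent n10 fail=12; on 'e' 12 → fail=16;  out {1}∪{3}={1,3}

Scan:
i=0 'a': node 0→12
i=1 'd': node 12→13
i=2 'd': node 13→14
i=3 'd': node 14→15  ** P2@[0:3]
i=4 'c': node 15→0 (fail-walked)
i=5 'a': node 0→12
i=6 'd': node 12→13
i=7 'a': node 13→2 (fail-walked)
i=8 'c': node 2→0 (fail-walked)
i=9 'd': node 0→1
i=10 'e': node 1→7
i=11 'b': node 7→8
i=12 'a': node 8→9
i=13 'a': node 9→10
i=14 'e': node 10→11  ** P1@[9:14],P3@[13:14]
i=15 'e': node 11→0 (fail-walked)
i=16 'd': node 0→1
i=17 'e': node 1→7
i=18 'b': node 7→8
i=19 'a': node 8→9
i=20 'a': node 9→10
i=21 'e': node 10→11  ** P1@[16:21],P3@[20:21]
i=22 'd': node 11→1 (fail-walked)
i=23 'd': node 1→1 (fail-walked)
i=24 'e': node 1→7
i=25 'b': node 7→8
i=26 'a': node 8→9
i=27 'a': node 9→10
i=28 'e': node 10→11  ** P1@[23:28],P3@[27:28]
i=29 'd': node 11→1 (fail-walked)
i=30 'e': node 1→7
i=31 'b': node 7→8

All matches (sorted): [[3,2],[14,1],[14,3],[21,1],[21,3],[28,1],[28,3]]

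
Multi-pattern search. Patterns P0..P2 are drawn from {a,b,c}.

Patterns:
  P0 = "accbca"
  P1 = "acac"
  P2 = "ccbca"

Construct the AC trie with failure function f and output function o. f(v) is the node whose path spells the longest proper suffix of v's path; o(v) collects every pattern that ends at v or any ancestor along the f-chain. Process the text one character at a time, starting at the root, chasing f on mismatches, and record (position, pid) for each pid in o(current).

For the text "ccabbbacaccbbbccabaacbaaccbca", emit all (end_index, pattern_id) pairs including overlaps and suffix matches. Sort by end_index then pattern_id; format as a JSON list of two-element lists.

Build automaton:
Trie nodes:
  0='ε' goto a→1 c→9
  1='a' goto c→2
  2='ac' goto a→7 c→3
  3='acc' goto b→4
  4='accb' goto c→5
  5='accbc' goto a→6
  6='accbca' goto ·  [P0 ends]
  7='aca' goto c→8
  8='acac' goto ·  [P1 ends]
  9='c' goto c→10
  10='cc' goto b→11
  11='ccb' goto c→12
  12='ccbc' goto a→13
  13='ccbca' goto ·  [P2 ends]

BFS fail/out derivation:
  n1('a'): parent n0 fail=0; on 'a' 0 → fail=0;  out ∅∪∅=∅
  n9('c'): parent n0 fail=0; on 'c' 0 → fail=0;  out ∅∪∅=∅
  n2('ac'): parent n1 fail=0; on 'c' 0 → fail=9;  out ∅∪∅=∅
  n10('cc'): parent n9 fail=0; on 'c' 0 → fail=9;  out ∅∪∅=∅
  n3('acc'): parent n2 fail=9; on 'c' 9 → fail=10;  out ∅∪∅=∅
  n7('aca'): parent n2 fail=9; on 'a' 9→0 → fail=1;  out ∅∪∅=∅
  n11('ccb'): parent n10 fail=9; on 'b' 9→0 → fail=0;  out ∅∪∅=∅
  n4('accb'): parent n3 fail=10; on 'b' 10 → fail=11;  out ∅∪∅=∅
  n8('acac'): parent n7 fail=1; on 'c' 1 → fail=2;  out {1}∪∅={1}
  n12('ccbc'): parent n11 fail=0; on 'c' 0 → fail=9;  out ∅∪∅=∅
  n5('accbc'): parent n4 fail=11; on 'c' 11 → fail=12;  out ∅∪∅=∅
  n13('ccbca'): parent n12 fail=9; on 'a' 9→0 → fail=1;  out {2}∪∅={2}
  n6('accbca'): parent n5 fail=12; on 'a' 12 → fail=13;  out {0}∪{2}={0,2}

Text stream:
i=0 'c': node 0→9
i=1 'c': node 9→10
i=2 'a': node 10→1 (fail-walked)
i=3 'b': node 1→0 (fail-walked)
i=4 'b': node 0→0
i=5 'b': node 0→0
i=6 'a': node 0→1
i=7 'c': node 1→2
i=8 'a': node 2→7
i=9 'c': node 7→8  → match P1@[6:9]
i=10 'c': node 8→3 (fail-walked)
i=11 'b': node 3→4
i=12 'b': node 4→0 (fail-walked)
i=13 'b': node 0→0
i=14 'c': node 0→9
i=15 'c': node 9→10
i=16 'a': node 10→1 (fail-walked)
i=17 'b': node 1→0 (fail-walked)
i=18 'a': node 0→1
i=19 'a': node 1→1 (fail-walked)
i=20 'c': node 1→2
i=21 'b': node 2→0 (fail-walked)
i=22 'a': node 0→1
i=23 'a': node 1→1 (fail-walked)
i=24 'c': node 1→2
i=25 'c': node 2→3
i=26 'b': node 3→4
i=27 'c': node 4→5
i=28 'a': node 5→6  → match P0@[23:28],P2@[24:28]

All matches (sorted): [[9,1],[28,0],[28,2]]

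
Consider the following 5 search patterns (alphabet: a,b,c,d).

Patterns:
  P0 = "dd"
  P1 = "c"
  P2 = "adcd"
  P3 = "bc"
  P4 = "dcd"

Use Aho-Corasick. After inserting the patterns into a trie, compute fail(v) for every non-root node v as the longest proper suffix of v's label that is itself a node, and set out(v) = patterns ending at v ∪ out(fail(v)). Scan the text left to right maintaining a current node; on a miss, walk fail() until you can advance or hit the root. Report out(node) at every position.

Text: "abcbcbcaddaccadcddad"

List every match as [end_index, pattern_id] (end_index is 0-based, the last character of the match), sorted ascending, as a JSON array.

Construct AC machine:
Trie nodes:
  n0 'ε': a→4 b→8 c→3 d→1
  n1 'd': c→10 d→2
  n2 'dd': ·  [P0 ends]
  n3 'c': ·  [P1 ends]
  n4 'a': d→5
  n5 'ad': c→6
  n6 'adc': d→7
  n7 'adcd': ·  [P2 ends]
  n8 'b': c→9
  n9 'bc': ·  [P3 ends]
  n10 'dc': d→11
  n11 'dcd': ·  [P4 ends]

BFS fail/out derivation:
  fail(1) 'd': from fail(0)=0 chase 'd': 0 ⇒ 0;  out=∅∪out(0)=∅
  fail(3) 'c': from fail(0)=0 chase 'c': 0 ⇒ 0;  out={1}∪out(0)={1}
  fail(4) 'a': from fail(0)=0 chase 'a': 0 ⇒ 0;  out=∅∪out(0)=∅
  fail(8) 'b': from fail(0)=0 chase 'b': 0 ⇒ 0;  out=∅∪out(0)=∅
  fail(2) 'dd': from fail(1)=0 chase 'd': 0 ⇒ 1;  out={0}∪out(1)={0}
  fail(5) 'ad': from fail(4)=0 chase 'd': 0 ⇒ 1;  out=∅∪out(1)=∅
  fail(9) 'bc': from fail(8)=0 chase 'c': 0 ⇒ 3;  out={3}∪out(3)={1,3}
  fail(10) 'dc': from fail(1)=0 chase 'c': 0 ⇒ 3;  out=∅∪out(3)={1}
  fail(6) 'adc': from fail(5)=1 chase 'c': 1 ⇒ 10;  out=∅∪out(10)={1}
  fail(11) 'dcd': from fail(10)=3 chase 'd': 3→0 ⇒ 1;  out={4}∪out(1)={4}
  fail(7) 'adcd': from fail(6)=10 chase 'd': 10 ⇒ 11;  out={2}∪out(11)={2,4}

Scan:
pos 0 'a': at 4
pos 1 'b': at 8 (fail-walked)
pos 2 'c': at 9  → match P1@[2:2],P3@[1:2]
pos 3 'b': at 8 (fail-walked)
pos 4 'c': at 9  → match P1@[4:4],P3@[3:4]
pos 5 'b': at 8 (fail-walked)
pos 6 'c': at 9  → match P1@[6:6],P3@[5:6]
pos 7 'a': at 4 (fail-walked)
pos 8 'd': at 5
pos 9 'd': at 2 (fail-walked)  → match P0@[8:9]
pos 10 'a': at 4 (fail-walked)
pos 11 'c': at 3 (fail-walked)  → match P1@[11:11]
pos 12 'c': at 3 (fail-walked)  → match P1@[12:12]
pos 13 'a': at 4 (fail-walked)
pos 14 'd': at 5
pos 15 'c': at 6  → match P1@[15:15]
pos 16 'd': at 7  → match P2@[13:16],P4@[14:16]
pos 17 'd': at 2 (fail-walked)  → match P0@[16:17]
pos 18 'a': at 4 (fail-walked)
pos 19 'd': at 5

All matches (sorted): [[2,1],[2,3],[4,1],[4,3],[6,1],[6,3],[9,0],[11,1],[12,1],[15,1],[16,2],[16,4],[17,0]]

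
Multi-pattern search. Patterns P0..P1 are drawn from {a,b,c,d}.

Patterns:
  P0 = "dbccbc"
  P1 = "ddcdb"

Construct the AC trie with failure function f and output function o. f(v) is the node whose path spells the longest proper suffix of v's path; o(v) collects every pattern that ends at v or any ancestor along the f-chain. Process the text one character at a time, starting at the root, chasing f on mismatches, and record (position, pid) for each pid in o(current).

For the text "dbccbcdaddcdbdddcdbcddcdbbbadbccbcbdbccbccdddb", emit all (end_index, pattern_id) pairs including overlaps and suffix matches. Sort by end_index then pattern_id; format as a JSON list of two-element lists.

Build:
Trie (insert patterns):
  n0 'ε': d→1
  n1 'd': b→2 d→7
  n2 'db': c→3
  n3 'dbc': c→4
  n4 'dbcc': b→5
  n5 'dbccb': c→6
  n6 'dbccbc': ·  [P0 ends]
  n7 'dd': c→8
  n8 'ddc': d→9
  n9 'ddcd': b→10
  n10 'ddcdb': ·  [P1 ends]

Failure links (BFS by depth):
  n1('d'): parent n0 fail=0; on 'd' 0 → fail=0;  out ∅∪∅=∅
  n2('db'): parent n1 fail=0; on 'b' 0 → fail=0;  out ∅∪∅=∅
  n7('dd'): parent n1 fail=0; on 'd' 0 → fail=1;  out ∅∪∅=∅
  n3('dbc'): parent n2 fail=0; on 'c' 0 → fail=0;  out ∅∪∅=∅
  n8('ddc'): parent n7 fail=1; on 'c' 1→0 → fail=0;  out ∅∪∅=∅
  n4('dbcc'): parent n3 fail=0; on 'c' 0 → fail=0;  out ∅∪∅=∅
  n9('ddcd'): parent n8 fail=0; on 'd' 0 → fail=1;  out ∅∪∅=∅
  n5('dbccb'): parent n4 fail=0; on 'b' 0 → fail=0;  out ∅∪∅=∅
  n10('ddcdb'): parent n9 fail=1; on 'b' 1 → fail=2;  out {1}∪∅={1}
  n6('dbccbc'): parent n5 fail=0; on 'c' 0 → fail=0;  out {0}∪∅={0}

Text stream:
i=0 'd': node 0→1
i=1 'b': node 1→2
i=2 'c': node 2→3
i=3 'c': node 3→4
i=4 'b': node 4→5
i=5 'c': node 5→6  → match P0@[0:5]
i=6 'd': node 6→1 ·f
i=7 'a': node 1→0 ·f
i=8 'd': node 0→1
i=9 'd': node 1→7
i=10 'c': node 7→8
i=11 'd': node 8→9
i=12 'b': node 9→10  → match P1@[8:12]
i=13 'd': node 10→1 ·f
i=14 'd': node 1→7
i=15 'd': node 7→7 ·f
i=16 'c': node 7→8
i=17 'd': node 8→9
i=18 'b': node 9→10  → match P1@[14:18]
i=19 'c': node 10→3 ·f
i=20 'd': node 3→1 ·f
i=21 'd': node 1→7
i=22 'c': node 7→8
i=23 'd': node 8→9
i=24 'b': node 9→10  → match P1@[20:24]
i=25 'b': node 10→0 ·f
i=26 'b': node 0→0
i=27 'a': node 0→0
i=28 'd': node 0→1
i=29 'b': node 1→2
i=30 'c': node 2→3
i=31 'c': node 3→4
i=32 'b': node 4→5
i=33 'c': node 5→6  → match P0@[28:33]
i=34 'b': node 6→0 ·f
i=35 'd': node 0→1
i=36 'b': node 1→2
i=37 'c': node 2→3
i=38 'c': node 3→4
i=39 'b': node 4→5
i=40 'c': node 5→6  → match P0@[35:40]
i=41 'c': node 6→0 ·f
i=42 'd': node 0→1
i=43 'd': node 1→7
i=44 'd': node 7→7 ·f
i=45 'b': node 7→2 ·f

Matches: [[5,0],[12,1],[18,1],[24,1],[33,0],[40,0]]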